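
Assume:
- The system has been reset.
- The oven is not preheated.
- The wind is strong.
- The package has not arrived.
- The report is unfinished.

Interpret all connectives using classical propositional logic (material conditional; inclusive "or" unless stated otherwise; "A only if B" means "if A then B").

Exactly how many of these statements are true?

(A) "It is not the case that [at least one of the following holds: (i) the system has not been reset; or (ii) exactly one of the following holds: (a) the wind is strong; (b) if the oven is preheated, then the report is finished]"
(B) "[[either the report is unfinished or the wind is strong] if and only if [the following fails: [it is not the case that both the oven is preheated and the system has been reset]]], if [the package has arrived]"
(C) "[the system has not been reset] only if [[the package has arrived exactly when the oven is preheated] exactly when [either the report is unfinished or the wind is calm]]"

Let P = "the system has been reset" (True), R = "the wind is strong" (True), Q = "the oven is preheated" (False), U = "the report is finished" (False), S = "the package has arrived" (False).

(A): Parsed as not (not P or (R xor (Q -> U)))

not P = not True = False
Q -> U = False -> False = True
R xor (Q -> U) = True xor True = False
not P or (R xor (Q -> U)) = False or False = False
not (not P or (R xor (Q -> U))) = not False = True
So (A) is true.

(B): Formalization: S -> ((not U or R) iff not (Q nand P))

not U = not False = True
not U or R = True or True = True
Q nand P = False nand True = True
not (Q nand P) = not True = False
(not U or R) iff not (Q nand P) = True iff False = False
S -> ((not U or R) iff not (Q nand P)) = False -> False = True
Hence (B) is true.

(C): Formalization: not P -> ((S iff Q) iff (not U or not R))

not P = not True = False
S iff Q = False iff False = True
not U = not False = True
not R = not True = False
not U or not R = True or False = True
(S iff Q) iff (not U or not R) = True iff True = True
not P -> ((S iff Q) iff (not U or not R)) = False -> True = True
Thus (C) is true.

3 of the 3 statements are true.

3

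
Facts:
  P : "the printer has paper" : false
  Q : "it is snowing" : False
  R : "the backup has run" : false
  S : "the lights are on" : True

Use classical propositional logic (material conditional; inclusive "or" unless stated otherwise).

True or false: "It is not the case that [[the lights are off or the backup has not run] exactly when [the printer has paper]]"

Values: S=T, R=F, P=F.
This is ¬((¬S ∨ ¬R) ↔ P).

¬S = ¬T = F
¬R = ¬F = T
¬S ∨ ¬R = F ∨ T = T
(¬S ∨ ¬R) ↔ P = T ↔ F = F
¬((¬S ∨ ¬R) ↔ P) = ¬F = T

The statement is true.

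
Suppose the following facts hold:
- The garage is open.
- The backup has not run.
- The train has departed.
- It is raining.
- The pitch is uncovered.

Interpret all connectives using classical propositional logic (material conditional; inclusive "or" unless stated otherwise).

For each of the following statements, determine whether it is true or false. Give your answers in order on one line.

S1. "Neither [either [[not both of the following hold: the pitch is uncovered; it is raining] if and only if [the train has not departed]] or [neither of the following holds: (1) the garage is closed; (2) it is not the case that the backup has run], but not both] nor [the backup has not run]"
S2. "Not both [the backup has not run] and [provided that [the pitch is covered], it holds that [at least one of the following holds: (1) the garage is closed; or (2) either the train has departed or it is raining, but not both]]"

Let U = "the pitch is covered" (F), S = "it is raining" (T), R = "the train has departed" (T), P = "the garage is closed" (F), Q = "the backup has run" (F).

S1: This is (((¬U ↑ S) ↔ ¬R) ⊕ (P ↓ ¬Q)) ↓ ¬Q.

¬U = ¬F = T
¬U ↑ S = T ↑ T = F
¬R = ¬T = F
(¬U ↑ S) ↔ ¬R = F ↔ F = T
¬Q = ¬F = T
P ↓ ¬Q = F ↓ T = F
((¬U ↑ S) ↔ ¬R) ⊕ (P ↓ ¬Q) = T ⊕ F = T
¬Q = ¬F = T
(((¬U ↑ S) ↔ ¬R) ⊕ (P ↓ ¬Q)) ↓ ¬Q = T ↓ T = F
So S1 is false.

S2: This is ¬Q ↑ (U → (P ∨ (R ⊕ S))).

¬Q = ¬F = T
R ⊕ S = T ⊕ T = F
P ∨ (R ⊕ S) = F ∨ F = F
U → (P ∨ (R ⊕ S)) = F → F = T
¬Q ↑ (U → (P ∨ (R ⊕ S))) = T ↑ T = F
So S2 is false.

S1 false / S2 false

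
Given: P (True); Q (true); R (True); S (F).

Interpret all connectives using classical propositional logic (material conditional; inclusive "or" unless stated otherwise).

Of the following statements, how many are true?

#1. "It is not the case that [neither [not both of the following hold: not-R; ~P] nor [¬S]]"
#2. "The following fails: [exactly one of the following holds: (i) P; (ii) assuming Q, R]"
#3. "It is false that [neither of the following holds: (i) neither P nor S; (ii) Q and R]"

#1: This is ~((~R nand ~P) nor ~S).

~R = ~T = F
~P = ~T = F
~R nand ~P = F nand F = T
~S = ~F = T
(~R nand ~P) nor ~S = T nor T = F
~((~R nand ~P) nor ~S) = ~F = T
Thus #1 is true.

#2: In symbols: ~(P xor (Q -> R))

Q -> R = T -> T = T
P xor (Q -> R) = T xor T = F
~(P xor (Q -> R)) = ~F = T
So #2 is true.

#3: This is ~((P nor S) nor (Q & R)).

P nor S = T nor F = F
Q & R = T & T = T
(P nor S) nor (Q & R) = F nor T = F
~((P nor S) nor (Q & R)) = ~F = T
So #3 is true.

Count: 3.

3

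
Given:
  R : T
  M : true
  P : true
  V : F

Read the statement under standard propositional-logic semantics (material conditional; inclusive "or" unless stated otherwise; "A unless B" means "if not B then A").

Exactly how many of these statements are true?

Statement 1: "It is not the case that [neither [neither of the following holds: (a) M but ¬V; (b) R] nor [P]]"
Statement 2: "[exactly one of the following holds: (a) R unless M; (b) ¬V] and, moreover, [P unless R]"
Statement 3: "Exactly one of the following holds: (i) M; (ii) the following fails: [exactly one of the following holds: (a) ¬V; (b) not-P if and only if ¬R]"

1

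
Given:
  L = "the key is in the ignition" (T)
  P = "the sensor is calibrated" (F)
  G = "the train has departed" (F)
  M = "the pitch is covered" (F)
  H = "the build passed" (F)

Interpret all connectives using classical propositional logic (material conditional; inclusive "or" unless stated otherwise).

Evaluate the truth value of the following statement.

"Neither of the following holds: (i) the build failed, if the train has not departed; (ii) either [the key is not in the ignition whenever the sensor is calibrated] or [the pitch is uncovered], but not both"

False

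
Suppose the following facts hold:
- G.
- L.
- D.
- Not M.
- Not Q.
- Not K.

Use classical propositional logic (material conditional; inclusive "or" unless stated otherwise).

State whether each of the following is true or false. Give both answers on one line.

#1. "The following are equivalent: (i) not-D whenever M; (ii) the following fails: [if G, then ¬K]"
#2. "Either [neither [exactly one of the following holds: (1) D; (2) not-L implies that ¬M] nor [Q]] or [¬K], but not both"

#1: This is (M → ¬D) ↔ ¬(G → ¬K).

¬D = ¬T = F
M → ¬D = F → F = T
¬K = ¬F = T
G → ¬K = T → T = T
¬(G → ¬K) = ¬T = F
(M → ¬D) ↔ ¬(G → ¬K) = T ↔ F = F
So #1 is false.

#2: This is ((D ⊕ (¬L → ¬M)) ↓ Q) ⊕ ¬K.

¬L = ¬T = F
¬M = ¬F = T
¬L → ¬M = F → T = T
D ⊕ (¬L → ¬M) = T ⊕ T = F
(D ⊕ (¬L → ¬M)) ↓ Q = F ↓ F = T
¬K = ¬F = T
((D ⊕ (¬L → ¬M)) ↓ Q) ⊕ ¬K = T ⊕ T = F
Thus #2 is false.

#1 F / #2 F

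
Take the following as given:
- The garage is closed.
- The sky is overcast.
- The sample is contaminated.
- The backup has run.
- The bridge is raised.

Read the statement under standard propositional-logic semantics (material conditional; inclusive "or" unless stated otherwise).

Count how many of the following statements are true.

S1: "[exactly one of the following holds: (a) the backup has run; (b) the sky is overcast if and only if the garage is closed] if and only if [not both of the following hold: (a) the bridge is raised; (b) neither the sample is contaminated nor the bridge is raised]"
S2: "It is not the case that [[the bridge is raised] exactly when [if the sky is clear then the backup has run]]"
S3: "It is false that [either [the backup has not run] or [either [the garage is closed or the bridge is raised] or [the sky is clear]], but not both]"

0

Let S = "the backup has run" (T), Q = "the sky is overcast" (T), P = "the garage is closed" (T), U = "the bridge is raised" (T), R = "the sample is contaminated" (T).

S1: Parsed as (S ⊕ (Q ↔ P)) ↔ (U ↑ (R ↓ U))

Q ↔ P = T ↔ T = T
S ⊕ (Q ↔ P) = T ⊕ T = F
R ↓ U = T ↓ T = F
U ↑ (R ↓ U) = T ↑ F = T
(S ⊕ (Q ↔ P)) ↔ (U ↑ (R ↓ U)) = F ↔ T = F
Thus S1 is false.

S2: Formalization: ¬(U ↔ (¬Q → S))

¬Q = ¬T = F
¬Q → S = F → T = T
U ↔ (¬Q → S) = T ↔ T = T
¬(U ↔ (¬Q → S)) = ¬T = F
Thus S2 is false.

S3: Formalization: ¬(¬S ⊕ ((P ∨ U) ∨ ¬Q))

¬S = ¬T = F
P ∨ U = T ∨ T = T
¬Q = ¬T = F
(P ∨ U) ∨ ¬Q = T ∨ F = T
¬S ⊕ ((P ∨ U) ∨ ¬Q) = F ⊕ T = T
¬(¬S ⊕ ((P ∨ U) ∨ ¬Q)) = ¬T = F
Hence S3 is false.

True statements: 0 (none).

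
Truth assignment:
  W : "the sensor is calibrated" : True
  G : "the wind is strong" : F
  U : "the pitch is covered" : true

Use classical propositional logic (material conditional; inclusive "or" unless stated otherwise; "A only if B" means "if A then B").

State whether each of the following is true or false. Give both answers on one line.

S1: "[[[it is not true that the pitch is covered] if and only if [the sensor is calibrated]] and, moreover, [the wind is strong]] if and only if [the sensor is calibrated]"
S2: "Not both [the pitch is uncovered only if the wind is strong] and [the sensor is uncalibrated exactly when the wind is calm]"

S1 false; S2 true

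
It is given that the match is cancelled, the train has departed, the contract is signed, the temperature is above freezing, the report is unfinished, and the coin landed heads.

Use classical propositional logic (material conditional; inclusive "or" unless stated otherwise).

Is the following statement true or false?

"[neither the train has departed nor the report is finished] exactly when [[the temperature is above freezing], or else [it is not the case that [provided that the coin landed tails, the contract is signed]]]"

False

Let U = "the train has departed" (T), D = "the report is finished" (F), S = "the temperature is below freezing" (F), G = "the coin landed heads" (T), N = "the contract is signed" (T).
In symbols: (U nor D) <-> (~S | ~(~G -> N))

U nor D = T nor F = F
~S = ~F = T
~G = ~T = F
~G -> N = F -> T = T
~(~G -> N) = ~T = F
~S | ~(~G -> N) = T | F = T
(U nor D) <-> (~S | ~(~G -> N)) = F <-> T = F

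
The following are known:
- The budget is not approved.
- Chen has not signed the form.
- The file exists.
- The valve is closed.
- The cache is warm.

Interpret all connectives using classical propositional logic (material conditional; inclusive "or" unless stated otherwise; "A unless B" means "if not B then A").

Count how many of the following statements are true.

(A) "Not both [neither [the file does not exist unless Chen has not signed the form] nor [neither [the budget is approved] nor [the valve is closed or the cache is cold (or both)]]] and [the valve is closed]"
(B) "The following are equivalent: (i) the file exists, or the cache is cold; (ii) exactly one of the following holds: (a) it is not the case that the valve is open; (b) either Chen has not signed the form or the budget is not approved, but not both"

Let R = "the file exists" (T), Q = "Chen has signed the form" (F), P = "the budget is approved" (F), S = "the valve is open" (F), U = "the cache is warm" (T).

(A): Formalization: ((¬R ∨ ¬Q) ↓ (P ↓ (¬S ∨ ¬U))) ↑ ¬S

¬R = ¬T = F
¬Q = ¬F = T
¬R ∨ ¬Q = F ∨ T = T
¬S = ¬F = T
¬U = ¬T = F
¬S ∨ ¬U = T ∨ F = T
P ↓ (¬S ∨ ¬U) = F ↓ T = F
(¬R ∨ ¬Q) ↓ (P ↓ (¬S ∨ ¬U)) = T ↓ F = F
¬S = ¬F = T
((¬R ∨ ¬Q) ↓ (P ↓ (¬S ∨ ¬U))) ↑ ¬S = F ↑ T = T
So (A) is true.

(B): This is (R ∨ ¬U) ↔ (¬S ⊕ (¬Q ⊕ ¬P)).

¬U = ¬T = F
R ∨ ¬U = T ∨ F = T
¬S = ¬F = T
¬Q = ¬F = T
¬P = ¬F = T
¬Q ⊕ ¬P = T ⊕ T = F
¬S ⊕ (¬Q ⊕ ¬P) = T ⊕ F = T
(R ∨ ¬U) ↔ (¬S ⊕ (¬Q ⊕ ¬P)) = T ↔ T = T
Hence (B) is true.

True statements: 2 ((A), (B)).

2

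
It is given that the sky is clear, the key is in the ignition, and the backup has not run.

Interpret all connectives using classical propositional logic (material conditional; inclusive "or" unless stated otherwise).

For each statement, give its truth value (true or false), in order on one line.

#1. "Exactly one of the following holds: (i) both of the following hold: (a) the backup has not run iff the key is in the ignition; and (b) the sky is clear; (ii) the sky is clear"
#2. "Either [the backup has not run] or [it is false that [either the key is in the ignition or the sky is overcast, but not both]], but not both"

Let N = "the backup has run" (False), R = "the key is in the ignition" (True), V = "the sky is overcast" (False).

#1: Formalization: ((not N iff R) and not V) xor not V

not N = not False = True
not N iff R = True iff True = True
not V = not False = True
(not N iff R) and not V = True and True = True
not V = not False = True
((not N iff R) and not V) xor not V = True xor True = False
Thus #1 is false.

#2: This is not N xor not (R xor V).

not N = not False = True
R xor V = True xor False = True
not (R xor V) = not True = False
not N xor not (R xor V) = True xor False = True
Thus #2 is true.

#1 false, #2 true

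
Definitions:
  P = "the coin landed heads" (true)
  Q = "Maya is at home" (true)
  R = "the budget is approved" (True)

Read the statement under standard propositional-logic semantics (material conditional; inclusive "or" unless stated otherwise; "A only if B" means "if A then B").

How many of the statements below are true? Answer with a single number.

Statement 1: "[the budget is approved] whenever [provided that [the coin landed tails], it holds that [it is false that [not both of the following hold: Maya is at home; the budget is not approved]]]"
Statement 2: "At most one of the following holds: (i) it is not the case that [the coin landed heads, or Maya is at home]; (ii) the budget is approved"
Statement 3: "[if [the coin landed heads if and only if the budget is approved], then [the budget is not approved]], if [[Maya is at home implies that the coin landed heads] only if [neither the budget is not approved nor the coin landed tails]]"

2

Statement 1: Formalization: (¬P → ¬(Q ↑ ¬R)) → R

¬P = ¬T = F
¬R = ¬T = F
Q ↑ ¬R = T ↑ F = T
¬(Q ↑ ¬R) = ¬T = F
¬P → ¬(Q ↑ ¬R) = F → F = T
(¬P → ¬(Q ↑ ¬R)) → R = T → T = T
So Statement 1 is true.

Statement 2: In symbols: ¬(P ∨ Q) ↑ R

P ∨ Q = T ∨ T = T
¬(P ∨ Q) = ¬T = F
¬(P ∨ Q) ↑ R = F ↑ T = T
Thus Statement 2 is true.

Statement 3: In symbols: ((Q → P) → (¬R ↓ ¬P)) → ((P ↔ R) → ¬R)

Q → P = T → T = T
¬R = ¬T = F
¬P = ¬T = F
¬R ↓ ¬P = F ↓ F = T
(Q → P) → (¬R ↓ ¬P) = T → T = T
P ↔ R = T ↔ T = T
¬R = ¬T = F
(P ↔ R) → ¬R = T → F = F
((Q → P) → (¬R ↓ ¬P)) → ((P ↔ R) → ¬R) = T → F = F
Thus Statement 3 is false.

True statements: 2 (Statement 1, Statement 2).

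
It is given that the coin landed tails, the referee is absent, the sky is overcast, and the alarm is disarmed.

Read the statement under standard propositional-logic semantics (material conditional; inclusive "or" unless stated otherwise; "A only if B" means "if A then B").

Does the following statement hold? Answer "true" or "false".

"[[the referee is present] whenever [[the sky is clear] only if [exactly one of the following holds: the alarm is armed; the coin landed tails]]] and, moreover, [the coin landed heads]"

false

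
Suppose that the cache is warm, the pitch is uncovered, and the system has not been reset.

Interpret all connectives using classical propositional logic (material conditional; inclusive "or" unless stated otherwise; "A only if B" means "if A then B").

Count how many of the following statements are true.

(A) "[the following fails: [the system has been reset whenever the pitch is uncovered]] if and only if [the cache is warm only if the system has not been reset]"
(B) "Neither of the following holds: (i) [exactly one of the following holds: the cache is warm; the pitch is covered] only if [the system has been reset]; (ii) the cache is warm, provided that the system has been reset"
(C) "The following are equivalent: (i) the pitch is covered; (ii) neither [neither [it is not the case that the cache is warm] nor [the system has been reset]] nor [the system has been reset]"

Let Q = "the pitch is covered" (F), R = "the system has been reset" (F), P = "the cache is warm" (T).

(A): Parsed as ¬(¬Q → R) ↔ (P → ¬R)

¬Q = ¬F = T
¬Q → R = T → F = F
¬(¬Q → R) = ¬F = T
¬R = ¬F = T
P → ¬R = T → T = T
¬(¬Q → R) ↔ (P → ¬R) = T ↔ T = T
Thus (A) is true.

(B): Parsed as ((P ⊕ Q) → R) ↓ (R → P)

P ⊕ Q = T ⊕ F = T
(P ⊕ Q) → R = T → F = F
R → P = F → T = T
((P ⊕ Q) → R) ↓ (R → P) = F ↓ T = F
So (B) is false.

(C): Formalization: Q ↔ ((¬P ↓ R) ↓ R)

¬P = ¬T = F
¬P ↓ R = F ↓ F = T
(¬P ↓ R) ↓ R = T ↓ F = F
Q ↔ ((¬P ↓ R) ↓ R) = F ↔ F = T
Thus (C) is true.

Count: 2.

2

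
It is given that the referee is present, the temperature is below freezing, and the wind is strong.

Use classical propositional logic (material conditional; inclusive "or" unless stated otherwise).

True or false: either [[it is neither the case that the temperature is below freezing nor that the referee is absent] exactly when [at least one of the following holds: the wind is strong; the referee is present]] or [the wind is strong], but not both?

Let Q = "the temperature is below freezing" (T), P = "the referee is present" (T), R = "the wind is strong" (T).
In symbols: ((Q nor ~P) <-> (R | P)) xor R

~P = ~T = F
Q nor ~P = T nor F = F
R | P = T | T = T
(Q nor ~P) <-> (R | P) = F <-> T = F
((Q nor ~P) <-> (R | P)) xor R = F xor T = T

True.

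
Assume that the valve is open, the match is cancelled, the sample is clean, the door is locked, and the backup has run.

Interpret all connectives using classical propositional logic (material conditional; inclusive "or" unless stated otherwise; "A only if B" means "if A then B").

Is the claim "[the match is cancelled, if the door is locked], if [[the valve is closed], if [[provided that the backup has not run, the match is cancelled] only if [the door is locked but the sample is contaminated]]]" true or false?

True.

Let U = "the backup has run" (True), Q = "the match is cancelled" (True), S = "the door is locked" (True), R = "the sample is contaminated" (False), P = "the valve is open" (True).
Parsed as (((not U -> Q) -> (S and R)) -> not P) -> (S -> Q)

not U = not True = False
not U -> Q = False -> True = True
S and R = True and False = False
(not U -> Q) -> (S and R) = True -> False = False
not P = not True = False
((not U -> Q) -> (S and R)) -> not P = False -> False = True
S -> Q = True -> True = True
(((not U -> Q) -> (S and R)) -> not P) -> (S -> Q) = True -> True = True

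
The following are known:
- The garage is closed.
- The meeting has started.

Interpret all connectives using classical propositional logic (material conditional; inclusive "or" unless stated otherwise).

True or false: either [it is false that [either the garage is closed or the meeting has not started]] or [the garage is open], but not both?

Let W = "the garage is closed" (True), D = "the meeting has started" (True).
In symbols: not (W or not D) xor not W

not D = not True = False
W or not D = True or False = True
not (W or not D) = not True = False
not W = not True = False
not (W or not D) xor not W = False xor False = False

False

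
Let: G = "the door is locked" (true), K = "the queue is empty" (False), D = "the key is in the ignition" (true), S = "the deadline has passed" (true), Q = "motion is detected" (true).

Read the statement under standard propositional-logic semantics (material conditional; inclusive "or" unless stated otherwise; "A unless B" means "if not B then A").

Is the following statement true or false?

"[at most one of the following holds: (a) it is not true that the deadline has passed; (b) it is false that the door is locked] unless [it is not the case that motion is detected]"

In symbols: (¬S ↑ ¬G) ∨ ¬Q

¬S = ¬T = F
¬G = ¬T = F
¬S ↑ ¬G = F ↑ F = T
¬Q = ¬T = F
(¬S ↑ ¬G) ∨ ¬Q = T ∨ F = T

True.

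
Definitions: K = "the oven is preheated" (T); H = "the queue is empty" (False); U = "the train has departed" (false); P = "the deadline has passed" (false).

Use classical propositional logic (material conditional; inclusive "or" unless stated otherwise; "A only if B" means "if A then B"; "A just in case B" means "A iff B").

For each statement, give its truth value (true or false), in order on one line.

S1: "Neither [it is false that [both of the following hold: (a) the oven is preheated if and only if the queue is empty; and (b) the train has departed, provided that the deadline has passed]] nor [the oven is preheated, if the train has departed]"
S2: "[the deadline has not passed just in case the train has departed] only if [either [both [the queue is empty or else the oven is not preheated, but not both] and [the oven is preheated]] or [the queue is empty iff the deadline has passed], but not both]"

S1 False / S2 True

S1: Parsed as ~((K <-> H) & (P -> U)) nor (U -> K)

K <-> H = T <-> F = F
P -> U = F -> F = T
(K <-> H) & (P -> U) = F & T = F
~((K <-> H) & (P -> U)) = ~F = T
U -> K = F -> T = T
~((K <-> H) & (P -> U)) nor (U -> K) = T nor T = F
Hence S1 is false.

S2: In symbols: (~P <-> U) -> (((H xor ~K) & K) xor (H <-> P))

~P = ~F = T
~P <-> U = T <-> F = F
~K = ~T = F
H xor ~K = F xor F = F
(H xor ~K) & K = F & T = F
H <-> P = F <-> F = T
((H xor ~K) & K) xor (H <-> P) = F xor T = T
(~P <-> U) -> (((H xor ~K) & K) xor (H <-> P)) = F -> T = T
Thus S2 is true.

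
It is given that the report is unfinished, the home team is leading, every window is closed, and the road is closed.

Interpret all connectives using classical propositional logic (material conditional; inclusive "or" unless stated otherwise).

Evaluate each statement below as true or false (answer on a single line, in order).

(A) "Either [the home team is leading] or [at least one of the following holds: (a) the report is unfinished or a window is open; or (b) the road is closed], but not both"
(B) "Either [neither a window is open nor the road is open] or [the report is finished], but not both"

(A) False; (B) True

Let Q = "the home team is leading" (True), P = "the report is finished" (False), R = "a window is open" (False), S = "the road is closed" (True).

(A): Formalization: Q xor ((not P or R) or S)

not P = not False = True
not P or R = True or False = True
(not P or R) or S = True or True = True
Q xor ((not P or R) or S) = True xor True = False
So (A) is false.

(B): Parsed as (R nor not S) xor P

not S = not True = False
R nor not S = False nor False = True
(R nor not S) xor P = True xor False = True
Thus (B) is true.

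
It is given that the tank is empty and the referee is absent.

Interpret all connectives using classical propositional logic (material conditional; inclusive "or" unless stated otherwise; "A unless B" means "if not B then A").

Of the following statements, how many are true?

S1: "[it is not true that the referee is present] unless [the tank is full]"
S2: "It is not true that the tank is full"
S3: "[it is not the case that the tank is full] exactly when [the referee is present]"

2

Let P = "the referee is present" (False), V = "the tank is full" (False).

S1: Parsed as not P or V

not P = not False = True
not P or V = True or False = True
Hence S1 is true.

S2: In symbols: not V

not V = not False = True
Thus S2 is true.

S3: In symbols: not V iff P

not V = not False = True
not V iff P = True iff False = False
Thus S3 is false.

True statements: 2 (S1, S2).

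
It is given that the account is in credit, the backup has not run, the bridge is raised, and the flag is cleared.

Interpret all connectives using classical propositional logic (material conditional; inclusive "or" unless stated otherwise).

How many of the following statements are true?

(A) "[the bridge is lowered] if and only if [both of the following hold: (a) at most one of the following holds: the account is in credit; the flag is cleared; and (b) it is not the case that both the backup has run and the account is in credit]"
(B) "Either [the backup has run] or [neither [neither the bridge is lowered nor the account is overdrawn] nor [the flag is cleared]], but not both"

1

Let R = "the bridge is raised" (T), P = "the account is overdrawn" (F), S = "the flag is set" (F), Q = "the backup has run" (F).

(A): Parsed as ~R <-> ((~P nand ~S) & (Q nand ~P))

~R = ~T = F
~P = ~F = T
~S = ~F = T
~P nand ~S = T nand T = F
~P = ~F = T
Q nand ~P = F nand T = T
(~P nand ~S) & (Q nand ~P) = F & T = F
~R <-> ((~P nand ~S) & (Q nand ~P)) = F <-> F = T
Hence (A) is true.

(B): Formalization: Q xor ((~R nor P) nor ~S)

~R = ~T = F
~R nor P = F nor F = T
~S = ~F = T
(~R nor P) nor ~S = T nor T = F
Q xor ((~R nor P) nor ~S) = F xor F = F
So (B) is false.

True statements: 1 ((A)).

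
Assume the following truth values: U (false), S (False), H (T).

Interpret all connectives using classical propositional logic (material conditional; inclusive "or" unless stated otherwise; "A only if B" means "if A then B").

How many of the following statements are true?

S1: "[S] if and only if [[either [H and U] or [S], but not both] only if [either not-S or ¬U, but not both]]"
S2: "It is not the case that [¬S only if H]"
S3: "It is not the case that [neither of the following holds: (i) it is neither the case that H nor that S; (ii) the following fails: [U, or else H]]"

S1: Formalization: S <-> (((H & U) xor S) -> (~S xor ~U))

H & U = T & F = F
(H & U) xor S = F xor F = F
~S = ~F = T
~U = ~F = T
~S xor ~U = T xor T = F
((H & U) xor S) -> (~S xor ~U) = F -> F = T
S <-> (((H & U) xor S) -> (~S xor ~U)) = F <-> T = F
Hence S1 is false.

S2: Formalization: ~(~S -> H)

~S = ~F = T
~S -> H = T -> T = T
~(~S -> H) = ~T = F
So S2 is false.

S3: Formalization: ~((H nor S) nor ~(U | H))

H nor S = T nor F = F
U | H = F | T = T
~(U | H) = ~T = F
(H nor S) nor ~(U | H) = F nor F = T
~((H nor S) nor ~(U | H)) = ~T = F
Thus S3 is false.

Count: 0.

0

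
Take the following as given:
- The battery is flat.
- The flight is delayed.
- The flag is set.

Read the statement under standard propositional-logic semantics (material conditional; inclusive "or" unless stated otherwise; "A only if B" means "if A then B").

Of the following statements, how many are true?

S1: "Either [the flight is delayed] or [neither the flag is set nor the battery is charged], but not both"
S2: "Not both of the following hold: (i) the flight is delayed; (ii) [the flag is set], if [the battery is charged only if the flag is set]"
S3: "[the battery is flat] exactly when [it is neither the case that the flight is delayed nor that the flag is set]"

Let Q = "the flight is delayed" (True), R = "the flag is set" (True), P = "the battery is charged" (False).

S1: In symbols: Q xor (R nor P)

R nor P = True nor False = False
Q xor (R nor P) = True xor False = True
Hence S1 is true.

S2: In symbols: Q nand ((P -> R) -> R)

P -> R = False -> True = True
(P -> R) -> R = True -> True = True
Q nand ((P -> R) -> R) = True nand True = False
Hence S2 is false.

S3: Formalization: not P iff (Q nor R)

not P = not False = True
Q nor R = True nor True = False
not P iff (Q nor R) = True iff False = False
So S3 is false.

1 of the 3 statements is true.

1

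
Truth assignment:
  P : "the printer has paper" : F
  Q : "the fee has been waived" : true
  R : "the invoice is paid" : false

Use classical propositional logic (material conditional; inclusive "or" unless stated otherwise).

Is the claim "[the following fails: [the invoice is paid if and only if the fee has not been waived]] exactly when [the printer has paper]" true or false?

The statement is true.

Values: R=F, Q=T, P=F.
In symbols: ~(R <-> ~Q) <-> P

~Q = ~T = F
R <-> ~Q = F <-> F = T
~(R <-> ~Q) = ~T = F
~(R <-> ~Q) <-> P = F <-> F = T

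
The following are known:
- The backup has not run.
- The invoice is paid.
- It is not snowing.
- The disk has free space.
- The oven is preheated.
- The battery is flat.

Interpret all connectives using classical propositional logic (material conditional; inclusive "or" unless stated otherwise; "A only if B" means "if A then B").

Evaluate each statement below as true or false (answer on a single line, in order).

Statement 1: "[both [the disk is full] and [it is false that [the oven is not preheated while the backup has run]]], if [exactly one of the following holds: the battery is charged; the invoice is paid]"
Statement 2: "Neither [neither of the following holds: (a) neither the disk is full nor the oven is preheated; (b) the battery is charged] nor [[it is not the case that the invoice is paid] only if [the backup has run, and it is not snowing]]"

Let U = "the battery is charged" (F), V = "the invoice is paid" (T), D = "the disk is full" (F), R = "the oven is preheated" (T), G = "the backup has run" (F), P = "it is snowing" (F).

Statement 1: Parsed as (U xor V) -> (D & ~(~R & G))

U xor V = F xor T = T
~R = ~T = F
~R & G = F & F = F
~(~R & G) = ~F = T
D & ~(~R & G) = F & T = F
(U xor V) -> (D & ~(~R & G)) = T -> F = F
Thus Statement 1 is false.

Statement 2: This is ((D nor R) nor U) nor (~V -> (G & ~P)).

D nor R = F nor T = F
(D nor R) nor U = F nor F = T
~V = ~T = F
~P = ~F = T
G & ~P = F & T = F
~V -> (G & ~P) = F -> F = T
((D nor R) nor U) nor (~V -> (G & ~P)) = T nor T = F
Hence Statement 2 is false.

Statement 1 false / Statement 2 false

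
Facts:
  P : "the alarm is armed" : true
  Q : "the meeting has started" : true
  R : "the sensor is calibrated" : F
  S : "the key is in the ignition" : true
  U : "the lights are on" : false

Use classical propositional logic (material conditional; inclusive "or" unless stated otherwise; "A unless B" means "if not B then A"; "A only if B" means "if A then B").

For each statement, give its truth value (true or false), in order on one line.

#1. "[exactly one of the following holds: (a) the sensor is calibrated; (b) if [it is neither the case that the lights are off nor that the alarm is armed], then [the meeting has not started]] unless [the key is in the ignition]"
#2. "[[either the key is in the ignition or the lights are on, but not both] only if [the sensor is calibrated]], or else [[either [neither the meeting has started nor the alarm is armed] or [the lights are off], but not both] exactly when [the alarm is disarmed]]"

#1 True; #2 False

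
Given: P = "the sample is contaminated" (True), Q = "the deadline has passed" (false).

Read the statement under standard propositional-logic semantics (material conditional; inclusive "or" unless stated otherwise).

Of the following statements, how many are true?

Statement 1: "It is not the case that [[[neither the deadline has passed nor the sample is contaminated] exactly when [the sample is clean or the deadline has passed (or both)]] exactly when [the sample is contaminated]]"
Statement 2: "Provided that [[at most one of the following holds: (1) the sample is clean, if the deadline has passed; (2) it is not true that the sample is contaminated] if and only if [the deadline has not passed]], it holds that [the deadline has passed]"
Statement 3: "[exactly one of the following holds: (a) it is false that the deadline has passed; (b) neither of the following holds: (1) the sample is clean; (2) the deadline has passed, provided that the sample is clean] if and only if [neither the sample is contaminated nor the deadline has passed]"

0

Statement 1: Parsed as not (((Q nor P) iff (not P or Q)) iff P)

Q nor P = False nor True = False
not P = not True = False
not P or Q = False or False = False
(Q nor P) iff (not P or Q) = False iff False = True
((Q nor P) iff (not P or Q)) iff P = True iff True = True
not (((Q nor P) iff (not P or Q)) iff P) = not True = False
Hence Statement 1 is false.

Statement 2: In symbols: (((Q -> not P) nand not P) iff not Q) -> Q

not P = not True = False
Q -> not P = False -> False = True
not P = not True = False
(Q -> not P) nand not P = True nand False = True
not Q = not False = True
((Q -> not P) nand not P) iff not Q = True iff True = True
(((Q -> not P) nand not P) iff not Q) -> Q = True -> False = False
So Statement 2 is false.

Statement 3: This is (not Q xor (not P nor (not P -> Q))) iff (P nor Q).

not Q = not False = True
not P = not True = False
not P = not True = False
not P -> Q = False -> False = True
not P nor (not P -> Q) = False nor True = False
not Q xor (not P nor (not P -> Q)) = True xor False = True
P nor Q = True nor False = False
(not Q xor (not P nor (not P -> Q))) iff (P nor Q) = True iff False = False
Hence Statement 3 is false.

0 of the 3 statements are true (none).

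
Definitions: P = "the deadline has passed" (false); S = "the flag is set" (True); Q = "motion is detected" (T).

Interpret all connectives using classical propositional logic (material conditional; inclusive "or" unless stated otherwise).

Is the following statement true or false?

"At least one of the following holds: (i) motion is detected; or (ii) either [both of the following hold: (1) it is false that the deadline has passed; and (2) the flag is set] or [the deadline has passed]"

True

Parsed as Q or ((not P and S) or P)

not P = not False = True
not P and S = True and True = True
(not P and S) or P = True or False = True
Q or ((not P and S) or P) = True or True = True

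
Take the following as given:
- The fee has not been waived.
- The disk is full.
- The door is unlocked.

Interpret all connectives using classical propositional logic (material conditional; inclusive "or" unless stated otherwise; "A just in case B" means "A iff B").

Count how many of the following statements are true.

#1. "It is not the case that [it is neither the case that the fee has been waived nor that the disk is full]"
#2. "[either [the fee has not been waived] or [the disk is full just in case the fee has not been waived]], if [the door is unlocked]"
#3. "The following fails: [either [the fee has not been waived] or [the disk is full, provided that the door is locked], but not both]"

3

Let H = "the fee has been waived" (F), K = "the disk is full" (T), M = "the door is locked" (F).

#1: Formalization: ¬(H ↓ K)

H ↓ K = F ↓ T = F
¬(H ↓ K) = ¬F = T
So #1 is true.

#2: This is ¬M → (¬H ∨ (K ↔ ¬H)).

¬M = ¬F = T
¬H = ¬F = T
¬H = ¬F = T
K ↔ ¬H = T ↔ T = T
¬H ∨ (K ↔ ¬H) = T ∨ T = T
¬M → (¬H ∨ (K ↔ ¬H)) = T → T = T
Thus #2 is true.

#3: Parsed as ¬(¬H ⊕ (M → K))

¬H = ¬F = T
M → K = F → T = T
¬H ⊕ (M → K) = T ⊕ T = F
¬(¬H ⊕ (M → K)) = ¬F = T
So #3 is true.

True statements: 3.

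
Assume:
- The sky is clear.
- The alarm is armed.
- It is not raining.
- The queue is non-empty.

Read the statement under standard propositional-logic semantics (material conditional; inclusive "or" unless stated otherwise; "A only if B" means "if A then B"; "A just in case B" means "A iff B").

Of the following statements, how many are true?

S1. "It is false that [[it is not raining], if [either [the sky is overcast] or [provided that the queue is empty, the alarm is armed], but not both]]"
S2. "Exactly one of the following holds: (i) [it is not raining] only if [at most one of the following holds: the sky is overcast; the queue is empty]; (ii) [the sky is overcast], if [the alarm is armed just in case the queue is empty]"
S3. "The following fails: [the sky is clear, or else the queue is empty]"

Let S = "the sky is overcast" (False), W = "the queue is empty" (False), H = "the alarm is armed" (True), D = "it is raining" (False).

S1: Parsed as not ((S xor (W -> H)) -> not D)

W -> H = False -> True = True
S xor (W -> H) = False xor True = True
not D = not False = True
(S xor (W -> H)) -> not D = True -> True = True
not ((S xor (W -> H)) -> not D) = not True = False
Thus S1 is false.

S2: Formalization: (not D -> (S nand W)) xor ((H iff W) -> S)

not D = not False = True
S nand W = False nand False = True
not D -> (S nand W) = True -> True = True
H iff W = True iff False = False
(H iff W) -> S = False -> False = True
(not D -> (S nand W)) xor ((H iff W) -> S) = True xor True = False
So S2 is false.

S3: Formalization: not (not S or W)

not S = not False = True
not S or W = True or False = True
not (not S or W) = not True = False
Thus S3 is false.

Count: 0.

0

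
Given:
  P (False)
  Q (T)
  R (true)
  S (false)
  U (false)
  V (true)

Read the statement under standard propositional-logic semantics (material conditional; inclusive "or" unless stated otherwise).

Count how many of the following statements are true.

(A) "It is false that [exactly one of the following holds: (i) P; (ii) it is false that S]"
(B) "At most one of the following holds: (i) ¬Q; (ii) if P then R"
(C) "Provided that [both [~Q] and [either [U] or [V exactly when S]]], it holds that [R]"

(A): In symbols: ~(P xor ~S)

~S = ~F = T
P xor ~S = F xor T = T
~(P xor ~S) = ~T = F
So (A) is false.

(B): This is ~Q nand (P -> R).

~Q = ~T = F
P -> R = F -> T = T
~Q nand (P -> R) = F nand T = T
Hence (B) is true.

(C): In symbols: (~Q & (U | (V <-> S))) -> R

~Q = ~T = F
V <-> S = T <-> F = F
U | (V <-> S) = F | F = F
~Q & (U | (V <-> S)) = F & F = F
(~Q & (U | (V <-> S))) -> R = F -> T = T
Thus (C) is true.

Count: 2.

2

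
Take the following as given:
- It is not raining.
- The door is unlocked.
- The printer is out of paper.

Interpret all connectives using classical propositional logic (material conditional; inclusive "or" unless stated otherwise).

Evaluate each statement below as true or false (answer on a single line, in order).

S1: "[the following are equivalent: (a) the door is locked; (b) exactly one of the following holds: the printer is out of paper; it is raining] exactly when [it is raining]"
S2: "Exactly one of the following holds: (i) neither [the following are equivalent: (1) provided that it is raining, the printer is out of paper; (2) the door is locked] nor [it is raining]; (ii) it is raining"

Let Q = "the door is locked" (F), R = "the printer has paper" (F), P = "it is raining" (F).

S1: Formalization: (Q ↔ (¬R ⊕ P)) ↔ P

¬R = ¬F = T
¬R ⊕ P = T ⊕ F = T
Q ↔ (¬R ⊕ P) = F ↔ T = F
(Q ↔ (¬R ⊕ P)) ↔ P = F ↔ F = T
Hence S1 is true.

S2: This is (((P → ¬R) ↔ Q) ↓ P) ⊕ P.

¬R = ¬F = T
P → ¬R = F → T = T
(P → ¬R) ↔ Q = T ↔ F = F
((P → ¬R) ↔ Q) ↓ P = F ↓ F = T
(((P → ¬R) ↔ Q) ↓ P) ⊕ P = T ⊕ F = T
So S2 is true.

S1 True, S2 True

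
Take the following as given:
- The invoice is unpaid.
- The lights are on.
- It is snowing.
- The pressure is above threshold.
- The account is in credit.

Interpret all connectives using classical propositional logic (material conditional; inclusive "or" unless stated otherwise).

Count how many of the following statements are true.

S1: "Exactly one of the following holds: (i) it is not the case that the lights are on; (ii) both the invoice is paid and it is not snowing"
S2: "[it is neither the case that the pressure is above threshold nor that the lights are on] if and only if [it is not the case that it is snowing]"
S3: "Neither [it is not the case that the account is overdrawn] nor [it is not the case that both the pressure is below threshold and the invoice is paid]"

1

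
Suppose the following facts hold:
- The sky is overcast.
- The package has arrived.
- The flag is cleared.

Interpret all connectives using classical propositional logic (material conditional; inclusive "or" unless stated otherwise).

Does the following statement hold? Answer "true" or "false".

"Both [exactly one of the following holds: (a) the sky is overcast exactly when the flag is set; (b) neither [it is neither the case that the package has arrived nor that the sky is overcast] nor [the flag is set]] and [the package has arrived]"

Let U = "the sky is overcast" (T), M = "the flag is set" (F), Q = "the package has arrived" (T).
Formalization: ((U <-> M) xor ((Q nor U) nor M)) & Q

U <-> M = T <-> F = F
Q nor U = T nor T = F
(Q nor U) nor M = F nor F = T
(U <-> M) xor ((Q nor U) nor M) = F xor T = T
((U <-> M) xor ((Q nor U) nor M)) & Q = T & T = T

The statement is true.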